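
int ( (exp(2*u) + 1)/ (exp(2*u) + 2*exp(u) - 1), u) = log(2*sinh(u) + 2) + C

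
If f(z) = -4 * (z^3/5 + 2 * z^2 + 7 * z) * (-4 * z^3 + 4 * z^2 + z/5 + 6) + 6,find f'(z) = 96*z^5/5 + 144*z^4 + 7984*z^3/25 - 1776*z^2/5 - 536*z/5 - 168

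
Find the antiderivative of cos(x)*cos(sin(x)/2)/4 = sin(sin(x)/2)/2 + C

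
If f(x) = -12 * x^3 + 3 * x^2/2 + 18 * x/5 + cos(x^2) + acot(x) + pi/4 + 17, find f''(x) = (-4*x^6*cos(x^2) - 72*x^5 - 2*x^4*sin(x^2) - 8*x^4*cos(x^2) + 3*x^4 - 144*x^3 - 4*sqrt(2)*x^2*sin(x^2 + pi/4) + 6*x^2 - 70*x - 2*sin(x^2) + 3)/(x^4 + 2*x^2 + 1)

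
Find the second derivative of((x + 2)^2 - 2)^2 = 12*x^2 + 48*x + 40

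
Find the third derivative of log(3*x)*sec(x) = (-x^3*log(x)*sin(x)/cos(x) + 6*x^3*log(x)*sin(x)/cos(x)^3 - x^3*log(3)*sin(x)/cos(x) + 6*x^3*log(3)*sin(x)/cos(x)^3 - 3*x^2 + 6*x^2/cos(x)^2 - 3*x*sin(x)/cos(x) + 2)/(x^3*cos(x))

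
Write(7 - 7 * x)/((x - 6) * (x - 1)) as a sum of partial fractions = -7/(x - 6)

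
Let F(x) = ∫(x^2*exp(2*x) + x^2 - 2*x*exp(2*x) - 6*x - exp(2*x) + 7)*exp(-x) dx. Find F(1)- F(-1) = -8*exp(-1) + 8*E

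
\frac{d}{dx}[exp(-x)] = -exp(-x)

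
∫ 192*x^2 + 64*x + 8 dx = 64*x^3 + 32*x^2 + 8*x + C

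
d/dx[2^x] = 2^x*log(2)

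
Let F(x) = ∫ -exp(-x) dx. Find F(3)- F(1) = -exp(-1) + exp(-3)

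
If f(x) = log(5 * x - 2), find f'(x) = 5/(5*x - 2)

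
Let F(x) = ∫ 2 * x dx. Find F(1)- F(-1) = 0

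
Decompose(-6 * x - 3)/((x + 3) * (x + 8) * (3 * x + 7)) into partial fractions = 99/(34*(3*x + 7)) + 9/(17*(x + 8)) - 3/(2*(x + 3))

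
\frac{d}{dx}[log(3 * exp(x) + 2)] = 3*exp(x)/(3*exp(x) + 2)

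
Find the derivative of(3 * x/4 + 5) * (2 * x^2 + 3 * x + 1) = 9*x^2/2 + 49*x/2 + 63/4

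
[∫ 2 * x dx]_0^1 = 1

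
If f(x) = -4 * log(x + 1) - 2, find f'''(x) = -8/(x^3 + 3*x^2 + 3*x + 1)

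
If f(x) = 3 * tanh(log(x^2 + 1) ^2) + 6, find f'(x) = 12*x*log(x^2 + 1)/((x^2 + 1)*cosh(log(x^2 + 1)^2)^2)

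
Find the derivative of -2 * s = -2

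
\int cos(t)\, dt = sin(t) + C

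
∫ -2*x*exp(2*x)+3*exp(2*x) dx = (2 - x)*exp(2*x) + C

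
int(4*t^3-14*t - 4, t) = t^4 - 7*t^2 - 4*t + C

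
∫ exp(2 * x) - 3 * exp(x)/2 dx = (exp(x) - 3)*exp(x)/2 + C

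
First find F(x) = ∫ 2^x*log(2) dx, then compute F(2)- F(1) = 2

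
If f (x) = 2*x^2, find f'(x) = 4*x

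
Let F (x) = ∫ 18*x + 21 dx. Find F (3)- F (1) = 114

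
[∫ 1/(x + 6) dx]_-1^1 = -log(5) + log(7)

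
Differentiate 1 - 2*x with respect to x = -2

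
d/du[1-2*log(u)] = -2/u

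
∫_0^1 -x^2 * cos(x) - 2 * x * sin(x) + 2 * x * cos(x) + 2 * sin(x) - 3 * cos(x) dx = -2*sin(1)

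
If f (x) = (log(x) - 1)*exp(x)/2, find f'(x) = (x*exp(x)*log(x) - x*exp(x) + exp(x))/(2*x)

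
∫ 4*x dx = 2*x^2 + C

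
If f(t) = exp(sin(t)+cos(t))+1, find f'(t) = sqrt(2)*exp(sin(t))*exp(cos(t))*cos(t + pi/4)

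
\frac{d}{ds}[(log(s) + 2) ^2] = (2*log(s) + 4)/s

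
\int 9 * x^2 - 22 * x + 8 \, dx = 3*x^3 - 11*x^2 + 8*x + C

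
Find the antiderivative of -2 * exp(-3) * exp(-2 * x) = exp(-2*x - 3) + C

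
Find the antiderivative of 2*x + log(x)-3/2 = x*(2*x + 2*log(x) - 5)/2 + C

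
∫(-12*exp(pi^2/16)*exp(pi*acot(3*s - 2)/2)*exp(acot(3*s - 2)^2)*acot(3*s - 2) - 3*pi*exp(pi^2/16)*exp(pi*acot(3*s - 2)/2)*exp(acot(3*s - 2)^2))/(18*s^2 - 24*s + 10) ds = exp((4*acot(3*s - 2) + pi)^2/16) + C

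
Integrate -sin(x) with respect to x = cos(x) + C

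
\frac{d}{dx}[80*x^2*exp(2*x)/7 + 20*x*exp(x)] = 160*x^2*exp(2*x)/7 + 160*x*exp(2*x)/7 + 20*x*exp(x) + 20*exp(x)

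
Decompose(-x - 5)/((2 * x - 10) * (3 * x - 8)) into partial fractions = 23/(14*(3*x - 8)) - 5/(7*(x - 5))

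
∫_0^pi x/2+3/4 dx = 3*pi/4 + pi^2/4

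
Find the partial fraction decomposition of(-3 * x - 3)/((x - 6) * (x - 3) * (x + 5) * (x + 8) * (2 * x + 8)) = 1/(176*(x + 8)) - 1/(44*(x + 5)) + 9/(560*(x + 4)) + 1/(308*(x - 3)) - 1/(440*(x - 6))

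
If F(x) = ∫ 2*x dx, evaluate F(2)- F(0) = 4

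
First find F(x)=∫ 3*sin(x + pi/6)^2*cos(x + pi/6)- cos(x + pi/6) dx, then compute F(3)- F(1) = -sin(pi/6 + 1)^3 + sin(pi/6 + 3)^3 - sin(pi/6 + 3) + sin(pi/6 + 1)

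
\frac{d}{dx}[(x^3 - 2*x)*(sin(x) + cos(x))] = sqrt(2)*(x^3*cos(x + pi/4) + 3*x^2*sin(x + pi/4) - 2*x*cos(x + pi/4) - 2*sin(x + pi/4))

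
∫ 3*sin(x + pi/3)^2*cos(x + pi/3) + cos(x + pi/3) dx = sin(x + pi/3)^3 + sin(x + pi/3) + C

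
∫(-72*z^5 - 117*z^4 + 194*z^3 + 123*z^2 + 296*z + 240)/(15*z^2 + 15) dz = -6*z^4/5 - 13*z^3/5 + 133*z^2/15 + 16*z + log(z^2 + 1) + C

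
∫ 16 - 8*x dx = -4*x^2 + 16*x + C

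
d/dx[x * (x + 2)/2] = x + 1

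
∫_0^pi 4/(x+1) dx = 4*log(1 + pi)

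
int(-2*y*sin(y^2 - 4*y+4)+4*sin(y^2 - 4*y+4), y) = cos((y - 2)^2) + C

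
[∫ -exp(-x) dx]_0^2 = -1 + exp(-2)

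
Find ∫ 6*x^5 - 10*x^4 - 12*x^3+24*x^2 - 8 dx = x^6 - 2*x^5 - 3*x^4 + 8*x^3 - 8*x + C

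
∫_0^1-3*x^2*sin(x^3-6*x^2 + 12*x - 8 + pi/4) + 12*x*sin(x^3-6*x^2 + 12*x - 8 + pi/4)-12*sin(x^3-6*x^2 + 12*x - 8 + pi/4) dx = -sin(pi/4 + 8) + sin(pi/4 + 1)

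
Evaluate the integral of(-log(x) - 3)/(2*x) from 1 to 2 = -3*log(2)/2 - log(2)^2/4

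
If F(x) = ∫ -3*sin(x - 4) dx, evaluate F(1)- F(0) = 3*cos(3) - 3*cos(4)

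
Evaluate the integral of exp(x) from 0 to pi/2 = -1 + exp(pi/2)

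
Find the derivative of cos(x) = -sin(x)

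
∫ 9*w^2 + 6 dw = 3*w^3 + 6*w + C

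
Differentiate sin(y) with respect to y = cos(y)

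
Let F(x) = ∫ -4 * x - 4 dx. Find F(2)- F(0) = -16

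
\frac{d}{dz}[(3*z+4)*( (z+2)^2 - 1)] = 9*z^2 + 32*z + 25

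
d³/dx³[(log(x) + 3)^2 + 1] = (4*log(x) + 6)/x^3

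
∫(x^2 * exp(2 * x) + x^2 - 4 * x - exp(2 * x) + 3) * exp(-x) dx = 2*(x - 1)^2*sinh(x) + C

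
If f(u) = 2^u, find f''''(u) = 2^u*log(2)^4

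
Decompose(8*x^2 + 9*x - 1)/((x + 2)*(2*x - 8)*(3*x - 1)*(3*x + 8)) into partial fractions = -287/(720*(3*x + 8)) - 13/(693*(3*x - 1)) + 13/(168*(x + 2)) + 163/(2640*(x - 4))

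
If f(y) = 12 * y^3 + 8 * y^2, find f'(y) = 36*y^2 + 16*y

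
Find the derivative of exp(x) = exp(x)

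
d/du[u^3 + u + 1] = 3*u^2 + 1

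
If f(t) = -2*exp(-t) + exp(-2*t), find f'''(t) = (2*exp(t) - 8)*exp(-2*t)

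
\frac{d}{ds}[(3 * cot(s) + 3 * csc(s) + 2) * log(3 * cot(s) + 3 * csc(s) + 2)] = -3*(log(2 + 3/tan(s) + 3/sin(s))*cos(s) + log(2 + 3/tan(s) + 3/sin(s)) + cos(s) + 1)/sin(s)^2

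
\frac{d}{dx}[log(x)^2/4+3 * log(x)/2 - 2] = (log(x) + 3)/(2*x)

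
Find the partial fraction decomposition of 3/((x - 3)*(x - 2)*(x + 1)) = 1/(4*(x + 1)) - 1/(x - 2) + 3/(4*(x - 3))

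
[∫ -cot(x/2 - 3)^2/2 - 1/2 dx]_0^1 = cot(3) - cot(5/2)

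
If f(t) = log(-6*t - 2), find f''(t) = -9/(9*t^2 + 6*t + 1)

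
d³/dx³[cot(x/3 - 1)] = -2*cot(x/3 - 1)^4/9 - 8*cot(x/3 - 1)^2/27 - 2/27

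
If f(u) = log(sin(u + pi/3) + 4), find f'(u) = cos(u + pi/3)/(sin(u + pi/3) + 4)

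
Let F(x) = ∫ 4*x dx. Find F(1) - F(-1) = 0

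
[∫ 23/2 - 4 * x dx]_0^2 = 15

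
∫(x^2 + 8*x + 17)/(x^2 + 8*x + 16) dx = (x*(x + 4) - 1)/(x + 4) + C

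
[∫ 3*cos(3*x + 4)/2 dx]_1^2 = -sin(7)/2 + sin(10)/2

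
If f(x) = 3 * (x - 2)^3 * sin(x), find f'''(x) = -3*x^3*cos(x) - 27*x^2*sin(x) + 18*x^2*cos(x) + 108*x*sin(x) + 18*x*cos(x) - 90*sin(x) - 84*cos(x)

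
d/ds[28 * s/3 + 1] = 28/3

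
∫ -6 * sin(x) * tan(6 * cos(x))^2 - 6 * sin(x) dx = tan(6*cos(x)) + C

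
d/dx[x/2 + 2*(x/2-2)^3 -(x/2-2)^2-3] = 3*x^2/4 - 13*x/2 + 29/2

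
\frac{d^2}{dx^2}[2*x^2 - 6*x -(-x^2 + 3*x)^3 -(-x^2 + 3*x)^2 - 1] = 30*x^4 - 180*x^3 + 312*x^2 - 126*x - 14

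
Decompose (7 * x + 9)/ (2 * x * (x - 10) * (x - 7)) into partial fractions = -29/(21*(x - 7)) + 79/(60*(x - 10)) + 9/(140*x)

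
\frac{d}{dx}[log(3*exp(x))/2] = 1/2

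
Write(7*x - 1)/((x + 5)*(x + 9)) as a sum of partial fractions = 16/(x + 9) - 9/(x + 5)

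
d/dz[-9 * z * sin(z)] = -9*z*cos(z) - 9*sin(z)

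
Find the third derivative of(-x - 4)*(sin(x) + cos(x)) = -x*sin(x) + x*cos(x) - sin(x) + 7*cos(x)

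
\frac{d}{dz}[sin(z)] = cos(z)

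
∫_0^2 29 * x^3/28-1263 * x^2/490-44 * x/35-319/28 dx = -2747/98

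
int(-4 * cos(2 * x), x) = -2*sin(2*x) + C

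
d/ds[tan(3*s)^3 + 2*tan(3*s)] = 9*tan(3*s)^4 + 15*tan(3*s)^2 + 6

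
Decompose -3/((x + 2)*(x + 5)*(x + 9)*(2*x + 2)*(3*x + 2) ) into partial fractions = -243/(2600*(3*x + 2)) - 3/(11200*(x + 9)) + 1/(416*(x + 5)) - 1/(56*(x + 2)) + 3/(64*(x + 1))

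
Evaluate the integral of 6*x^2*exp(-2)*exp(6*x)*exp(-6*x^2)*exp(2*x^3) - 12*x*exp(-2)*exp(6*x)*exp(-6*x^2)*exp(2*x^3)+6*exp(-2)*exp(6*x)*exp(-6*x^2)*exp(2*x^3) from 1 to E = -1 + exp(2*(-1 + E)^3)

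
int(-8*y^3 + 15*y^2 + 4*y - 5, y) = -2*y^4 + 5*y^3 + 2*y^2 - 5*y + C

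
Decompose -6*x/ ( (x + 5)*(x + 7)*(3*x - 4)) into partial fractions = -72/(475*(3*x - 4)) + 21/(25*(x + 7)) - 15/(19*(x + 5))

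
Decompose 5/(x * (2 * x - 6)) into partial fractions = 5/(6*(x - 3)) - 5/(6*x)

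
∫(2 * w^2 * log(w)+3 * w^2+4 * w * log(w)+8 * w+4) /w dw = (w + 2)^2*(log(w) + 1) + C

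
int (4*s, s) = 2*s^2 + C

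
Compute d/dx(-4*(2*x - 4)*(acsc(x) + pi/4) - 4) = (-8*x^2*sqrt(1 - 1/x^2)*acsc(x) - 2*pi*x^2*sqrt(1 - 1/x^2) + 8*x - 16)/(x^2*sqrt(1 - 1/x^2))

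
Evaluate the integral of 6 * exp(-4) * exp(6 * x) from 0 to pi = -exp(-4) + exp(-4 + 6*pi)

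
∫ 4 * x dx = 2*x^2 + C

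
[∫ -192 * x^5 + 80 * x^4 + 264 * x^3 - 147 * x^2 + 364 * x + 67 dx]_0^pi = (7 + 4*pi)*(-pi + 4 + 2*pi^2)*(-4*pi^3 - 5 + 4*pi + 7*pi^2) + 140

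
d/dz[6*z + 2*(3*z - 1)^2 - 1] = 36*z - 6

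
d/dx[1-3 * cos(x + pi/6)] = 3*sin(x + pi/6)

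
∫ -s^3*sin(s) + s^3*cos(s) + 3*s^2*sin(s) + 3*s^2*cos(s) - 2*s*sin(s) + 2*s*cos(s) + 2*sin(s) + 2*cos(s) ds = sqrt(2)*s*(s^2 + 2)*sin(s + pi/4) + C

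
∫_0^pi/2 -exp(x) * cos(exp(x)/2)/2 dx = -sin(exp(pi/2)/2) + sin(1/2)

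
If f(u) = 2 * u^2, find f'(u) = 4*u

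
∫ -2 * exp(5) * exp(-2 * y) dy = exp(5 - 2*y) + C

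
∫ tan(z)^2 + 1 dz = tan(z) + C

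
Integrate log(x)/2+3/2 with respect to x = x*(log(x) + 2)/2 + C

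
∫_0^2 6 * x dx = 12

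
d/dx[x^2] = 2*x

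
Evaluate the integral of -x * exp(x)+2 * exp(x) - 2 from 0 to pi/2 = -9 + (2 + exp(pi/2))*(3 - pi/2)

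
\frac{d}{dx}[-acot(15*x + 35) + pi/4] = 15/(225*x^2 + 1050*x + 1226)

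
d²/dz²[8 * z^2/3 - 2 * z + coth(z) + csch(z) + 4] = 16/3 + 1/sinh(z) + 2*cosh(z)/sinh(z)^3 + 2/sinh(z)^3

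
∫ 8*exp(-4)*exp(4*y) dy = 2*exp(4*y - 4) + C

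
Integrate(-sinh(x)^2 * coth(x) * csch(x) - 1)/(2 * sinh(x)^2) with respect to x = 1/(2*tanh(x)) + 1/(2*sinh(x)) + C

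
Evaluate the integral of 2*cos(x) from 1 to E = -2*sin(1) + 2*sin(E)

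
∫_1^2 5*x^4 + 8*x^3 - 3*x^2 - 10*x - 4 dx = 35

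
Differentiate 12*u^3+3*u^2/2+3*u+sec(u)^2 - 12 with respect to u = 36*u^2 + 3*u + 2*tan(u)*sec(u)^2 + 3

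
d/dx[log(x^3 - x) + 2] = (3*x^2 - 1)/(x^3 - x)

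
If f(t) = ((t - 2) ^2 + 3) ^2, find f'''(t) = 24*t - 48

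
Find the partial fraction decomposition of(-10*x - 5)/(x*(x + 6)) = -55/(6*(x + 6)) - 5/(6*x)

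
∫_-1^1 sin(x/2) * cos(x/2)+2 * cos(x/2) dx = 8*sin(1/2)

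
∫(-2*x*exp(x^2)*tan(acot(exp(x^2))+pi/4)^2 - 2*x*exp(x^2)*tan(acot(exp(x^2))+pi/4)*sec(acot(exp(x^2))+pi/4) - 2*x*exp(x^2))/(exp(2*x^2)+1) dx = (sqrt(2)*sqrt(1 + exp(-2*x^2))*exp(x^2) + exp(x^2) + 1)/(exp(x^2) - 1) + C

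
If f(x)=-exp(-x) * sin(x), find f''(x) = 2*exp(-x)*cos(x)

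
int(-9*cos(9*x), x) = -sin(9*x) + C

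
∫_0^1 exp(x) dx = -1 + E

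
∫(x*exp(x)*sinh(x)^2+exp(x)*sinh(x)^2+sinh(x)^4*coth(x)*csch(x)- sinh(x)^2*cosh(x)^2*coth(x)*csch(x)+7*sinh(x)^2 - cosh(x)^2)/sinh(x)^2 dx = x*exp(x) + 6*x + coth(x) + csch(x) + C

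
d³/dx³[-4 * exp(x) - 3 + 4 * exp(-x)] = (-4*exp(2*x) - 4)*exp(-x)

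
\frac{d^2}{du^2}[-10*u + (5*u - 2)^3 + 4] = 750*u - 300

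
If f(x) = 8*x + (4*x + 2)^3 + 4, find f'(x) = 192*x^2 + 192*x + 56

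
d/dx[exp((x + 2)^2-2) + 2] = 2*x*exp(x^2 + 4*x + 2) + 4*exp(x^2 + 4*x + 2)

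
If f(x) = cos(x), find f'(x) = -sin(x)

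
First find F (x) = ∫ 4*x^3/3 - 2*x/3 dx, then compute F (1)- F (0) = 0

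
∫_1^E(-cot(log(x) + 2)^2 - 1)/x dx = cot(3) - cot(2)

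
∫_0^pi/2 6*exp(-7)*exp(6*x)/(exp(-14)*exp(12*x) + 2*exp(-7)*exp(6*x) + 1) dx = -exp(-7)/(exp(-7) + 1) + exp(-7 + 3*pi)/(1 + exp(-7 + 3*pi))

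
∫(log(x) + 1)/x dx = (log(x) + 2)*log(x)/2 + C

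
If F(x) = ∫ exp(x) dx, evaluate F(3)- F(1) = -E + exp(3)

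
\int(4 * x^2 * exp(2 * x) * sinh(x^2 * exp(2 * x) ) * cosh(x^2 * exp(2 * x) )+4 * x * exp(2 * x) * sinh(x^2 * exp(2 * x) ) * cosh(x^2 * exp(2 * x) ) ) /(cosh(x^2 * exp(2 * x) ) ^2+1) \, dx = log(cosh(x^2*exp(2*x))^2 + 1) + C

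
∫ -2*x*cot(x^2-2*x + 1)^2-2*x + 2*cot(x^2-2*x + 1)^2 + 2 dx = cot(x^2 - 2*x + 1) + C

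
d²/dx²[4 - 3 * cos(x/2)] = 3*cos(x/2)/4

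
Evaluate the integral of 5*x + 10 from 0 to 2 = 30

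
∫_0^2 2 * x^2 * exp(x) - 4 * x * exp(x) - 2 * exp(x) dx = -2*exp(2) - 6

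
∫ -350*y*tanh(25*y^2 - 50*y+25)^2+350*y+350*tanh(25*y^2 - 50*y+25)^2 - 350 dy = 7*tanh(25*(y - 1)^2) + C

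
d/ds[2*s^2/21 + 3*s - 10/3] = 4*s/21 + 3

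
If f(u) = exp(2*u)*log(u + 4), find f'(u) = (2*u*exp(2*u)*log(u + 4) + 8*exp(2*u)*log(u + 4) + exp(2*u))/(u + 4)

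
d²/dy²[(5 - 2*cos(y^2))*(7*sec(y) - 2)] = -16*y^2*cos(y^2) + 56*y^2*cos(y^2)/cos(y) + 56*y*sin(y)*sin(y^2)/cos(y)^2 - 8*sin(y^2) + 28*sin(y^2)/cos(y) + 14*cos(y^2)/cos(y) - 35/cos(y) - 28*cos(y^2)/cos(y)^3 + 70/cos(y)^3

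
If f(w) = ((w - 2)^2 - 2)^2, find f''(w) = 12*w^2 - 48*w + 40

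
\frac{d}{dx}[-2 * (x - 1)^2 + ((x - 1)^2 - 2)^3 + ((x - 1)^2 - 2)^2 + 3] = 6*x^5 - 30*x^4 + 40*x^3 - 18*x + 2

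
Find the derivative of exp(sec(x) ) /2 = exp(sec(x))*tan(x)*sec(x)/2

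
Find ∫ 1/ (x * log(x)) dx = log(3*log(x)/2) + C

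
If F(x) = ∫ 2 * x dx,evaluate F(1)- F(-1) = 0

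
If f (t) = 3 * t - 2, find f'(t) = 3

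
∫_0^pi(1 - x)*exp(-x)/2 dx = pi*exp(-pi)/2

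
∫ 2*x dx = x^2 + C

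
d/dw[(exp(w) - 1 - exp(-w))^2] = (2*exp(4*w) - 2*exp(3*w) - 2*exp(w) - 2)*exp(-2*w)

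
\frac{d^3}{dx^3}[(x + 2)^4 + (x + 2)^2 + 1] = 24*x + 48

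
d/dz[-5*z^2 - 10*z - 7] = -10*z - 10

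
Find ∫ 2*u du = u^2 + C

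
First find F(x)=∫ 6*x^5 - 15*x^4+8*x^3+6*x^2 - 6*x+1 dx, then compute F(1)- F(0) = 0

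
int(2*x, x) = x^2 + C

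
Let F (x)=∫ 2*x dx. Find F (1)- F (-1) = 0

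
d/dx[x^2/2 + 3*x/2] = x + 3/2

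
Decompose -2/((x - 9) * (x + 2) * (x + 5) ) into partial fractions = -1/(21*(x + 5)) + 2/(33*(x + 2)) - 1/(77*(x - 9))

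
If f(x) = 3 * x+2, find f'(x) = 3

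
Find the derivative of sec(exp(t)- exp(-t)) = (exp(2*t)*tan(exp(t) - exp(-t))*sec(exp(t) - exp(-t)) + tan(exp(t) - exp(-t))*sec(exp(t) - exp(-t)))*exp(-t)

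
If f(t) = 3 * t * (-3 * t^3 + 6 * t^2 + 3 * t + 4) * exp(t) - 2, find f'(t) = -9*t^4*exp(t) - 18*t^3*exp(t) + 63*t^2*exp(t) + 30*t*exp(t) + 12*exp(t)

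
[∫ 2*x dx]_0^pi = pi^2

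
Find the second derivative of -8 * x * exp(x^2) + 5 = -32*x^3*exp(x^2) - 48*x*exp(x^2)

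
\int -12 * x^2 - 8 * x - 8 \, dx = -4*x^3 - 4*x^2 - 8*x + C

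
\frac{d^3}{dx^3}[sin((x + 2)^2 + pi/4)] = -8*x^3*cos(x^2 + 4*x + pi/4 + 4) - 48*x^2*cos(x^2 + 4*x + pi/4 + 4) - 12*x*sin(x^2 + 4*x + pi/4 + 4) - 96*x*cos(x^2 + 4*x + pi/4 + 4) - 24*sin(x^2 + 4*x + pi/4 + 4) - 64*cos(x^2 + 4*x + pi/4 + 4)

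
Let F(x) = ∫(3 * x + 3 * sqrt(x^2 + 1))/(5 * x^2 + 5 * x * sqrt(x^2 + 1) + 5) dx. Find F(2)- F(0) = 3*log(2 + sqrt(5))/5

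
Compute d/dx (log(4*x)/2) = 1/(2*x)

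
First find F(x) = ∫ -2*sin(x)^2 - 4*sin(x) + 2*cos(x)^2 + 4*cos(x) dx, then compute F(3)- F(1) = -(cos(1) + sin(1) + 2)^2 + (cos(3) + sin(3) + 2)^2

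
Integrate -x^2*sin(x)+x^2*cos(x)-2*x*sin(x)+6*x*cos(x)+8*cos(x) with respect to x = sqrt(2)*(x + 2)^2*sin(x + pi/4) + C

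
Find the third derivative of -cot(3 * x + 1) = 162*cot(3*x + 1)^4 + 216*cot(3*x + 1)^2 + 54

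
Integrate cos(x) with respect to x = sin(x) + C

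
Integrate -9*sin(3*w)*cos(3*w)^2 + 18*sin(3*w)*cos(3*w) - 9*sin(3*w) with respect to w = (cos(3*w) - 1)^3 + C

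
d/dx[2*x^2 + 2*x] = 4*x + 2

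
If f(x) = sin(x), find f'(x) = cos(x)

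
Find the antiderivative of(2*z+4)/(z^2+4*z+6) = log(2*(z + 2)^2 + 4) + C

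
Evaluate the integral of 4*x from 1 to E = -2 + 2*exp(2)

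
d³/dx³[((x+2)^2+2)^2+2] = 24*x + 48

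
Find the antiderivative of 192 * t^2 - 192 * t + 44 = 64*t^3 - 96*t^2 + 44*t + C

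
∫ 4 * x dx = 2*x^2 + C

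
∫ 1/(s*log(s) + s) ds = log(2*log(s) + 2) + C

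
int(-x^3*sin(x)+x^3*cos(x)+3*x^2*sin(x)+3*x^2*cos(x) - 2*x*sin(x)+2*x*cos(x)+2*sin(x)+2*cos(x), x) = sqrt(2)*x*(x^2 + 2)*sin(x + pi/4) + C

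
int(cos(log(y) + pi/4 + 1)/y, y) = sin(log(y) + pi/4 + 1) + C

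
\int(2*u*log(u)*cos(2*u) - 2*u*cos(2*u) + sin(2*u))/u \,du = (log(u) - 1)*sin(2*u) + C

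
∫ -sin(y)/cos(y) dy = log(cos(y)/2) + C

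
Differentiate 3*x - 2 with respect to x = 3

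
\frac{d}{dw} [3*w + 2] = 3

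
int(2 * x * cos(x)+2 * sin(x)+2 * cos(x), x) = (2*x + 2)*sin(x) + C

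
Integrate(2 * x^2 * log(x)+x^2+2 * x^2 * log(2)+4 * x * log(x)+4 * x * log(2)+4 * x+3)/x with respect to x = ((x + 2)^2 - 1)*log(2*x) + C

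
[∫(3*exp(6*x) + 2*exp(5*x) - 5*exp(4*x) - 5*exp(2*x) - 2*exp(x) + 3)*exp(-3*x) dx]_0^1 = -2*E + 2*exp(-1) + (E - exp(-1))^2 + (E - exp(-1))^3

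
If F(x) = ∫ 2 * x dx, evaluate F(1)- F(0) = 1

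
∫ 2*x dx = x^2 + C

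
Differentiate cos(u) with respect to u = -sin(u)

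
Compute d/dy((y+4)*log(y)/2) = (y*log(y) + y + 4)/(2*y)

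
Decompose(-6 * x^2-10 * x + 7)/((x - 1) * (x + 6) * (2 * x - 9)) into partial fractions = -638/(147*(2*x - 9)) - 149/(147*(x + 6)) + 9/(49*(x - 1))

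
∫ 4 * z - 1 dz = 2*z^2 - z + C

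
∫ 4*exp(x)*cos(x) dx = 2*sqrt(2)*exp(x)*sin(x + pi/4) + C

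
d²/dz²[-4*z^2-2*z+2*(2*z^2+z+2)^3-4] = 480*z^4 + 480*z^3 + 720*z^2 + 300*z + 112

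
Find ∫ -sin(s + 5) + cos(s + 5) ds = sqrt(2)*sin(s + pi/4 + 5) + C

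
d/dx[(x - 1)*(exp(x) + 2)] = x*exp(x) + 2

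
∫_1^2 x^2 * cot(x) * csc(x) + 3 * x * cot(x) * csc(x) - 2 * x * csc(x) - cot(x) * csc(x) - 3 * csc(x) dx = -9*csc(2) + 3*csc(1)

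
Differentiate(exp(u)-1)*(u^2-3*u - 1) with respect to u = u^2*exp(u) - u*exp(u) - 2*u - 4*exp(u) + 3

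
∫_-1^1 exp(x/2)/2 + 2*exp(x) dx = -2*exp(-1) - exp(-1/2) + exp(1/2) + 2*E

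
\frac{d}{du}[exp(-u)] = -exp(-u)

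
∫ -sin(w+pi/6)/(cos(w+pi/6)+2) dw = log(cos(w + pi/6) + 2) + C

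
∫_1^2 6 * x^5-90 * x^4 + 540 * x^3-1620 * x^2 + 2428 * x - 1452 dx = -60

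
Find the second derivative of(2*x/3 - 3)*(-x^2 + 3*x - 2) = 10 - 4*x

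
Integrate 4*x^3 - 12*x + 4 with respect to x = x^4 - 6*x^2 + 4*x + C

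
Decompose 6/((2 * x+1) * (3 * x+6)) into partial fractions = 4/(3*(2*x + 1)) - 2/(3*(x + 2))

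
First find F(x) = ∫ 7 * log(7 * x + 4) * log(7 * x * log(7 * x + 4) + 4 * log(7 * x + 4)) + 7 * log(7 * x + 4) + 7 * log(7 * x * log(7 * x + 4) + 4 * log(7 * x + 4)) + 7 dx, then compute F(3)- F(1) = -11*log(11)*log(11*log(11)) + 25*log(25)*log(25*log(25))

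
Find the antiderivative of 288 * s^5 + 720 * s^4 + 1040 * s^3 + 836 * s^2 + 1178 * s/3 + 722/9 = 48*s^6 + 144*s^5 + 260*s^4 + 836*s^3/3 + 589*s^2/3 + 722*s/9 + C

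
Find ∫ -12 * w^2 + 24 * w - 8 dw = -4*w^3 + 12*w^2 - 8*w + C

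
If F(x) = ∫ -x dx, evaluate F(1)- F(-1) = 0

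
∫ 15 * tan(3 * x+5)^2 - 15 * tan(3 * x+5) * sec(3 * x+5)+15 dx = 5*tan(3*x + 5) - 5*sec(3*x + 5) + C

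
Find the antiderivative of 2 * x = x^2 + C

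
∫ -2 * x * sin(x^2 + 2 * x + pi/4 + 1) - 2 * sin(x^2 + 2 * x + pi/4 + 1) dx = cos((x + 1)^2 + pi/4) + C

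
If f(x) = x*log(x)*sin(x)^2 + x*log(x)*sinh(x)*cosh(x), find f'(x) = x*log(x)*sin(2*x) + x*log(x)*cosh(2*x) + log(x)*sin(x)^2 + log(x)*sinh(2*x)/2 + sin(x)^2 + sinh(2*x)/2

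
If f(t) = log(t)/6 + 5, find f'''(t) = 1/(3*t^3)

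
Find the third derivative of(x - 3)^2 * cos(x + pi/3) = x^2*sin(x + pi/3) - 6*sqrt(2)*x*cos(x + pi/12) + 3*sin(x + pi/3) + 18*cos(x + pi/3)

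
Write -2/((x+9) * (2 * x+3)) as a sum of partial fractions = -4/(15*(2*x + 3)) + 2/(15*(x + 9))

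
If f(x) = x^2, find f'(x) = 2*x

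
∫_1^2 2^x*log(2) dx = 2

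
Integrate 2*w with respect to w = w^2 + C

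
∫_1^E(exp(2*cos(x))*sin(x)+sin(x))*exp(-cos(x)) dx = -exp(-cos(1)) - exp(cos(E)) + exp(cos(1)) + exp(-cos(E))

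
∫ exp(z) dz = exp(z) + C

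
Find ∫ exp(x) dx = exp(x) + C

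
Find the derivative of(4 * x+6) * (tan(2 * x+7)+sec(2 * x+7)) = 8*x*tan(2*x + 7)^2 + 8*x*tan(2*x + 7)*sec(2*x + 7) + 8*x + 12*tan(2*x + 7)^2 + 12*tan(2*x + 7)*sec(2*x + 7) + 4*tan(2*x + 7) + 4*sec(2*x + 7) + 12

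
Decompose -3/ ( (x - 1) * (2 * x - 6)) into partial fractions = 3/(4*(x - 1)) - 3/(4*(x - 3))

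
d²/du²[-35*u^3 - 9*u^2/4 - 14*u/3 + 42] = -210*u - 9/2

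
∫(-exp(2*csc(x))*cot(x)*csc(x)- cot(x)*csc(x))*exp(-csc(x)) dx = exp(csc(x)) - exp(-csc(x)) + C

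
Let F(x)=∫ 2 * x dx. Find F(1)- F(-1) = 0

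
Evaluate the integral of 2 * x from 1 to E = -1 + exp(2)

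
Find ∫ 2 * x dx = x^2 + C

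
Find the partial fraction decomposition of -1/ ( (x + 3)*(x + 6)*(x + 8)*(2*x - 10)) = 1/(260*(x + 8)) - 1/(132*(x + 6)) + 1/(240*(x + 3)) - 1/(2288*(x - 5))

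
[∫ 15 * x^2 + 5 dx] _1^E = -10 + 5*E + 5*exp(3)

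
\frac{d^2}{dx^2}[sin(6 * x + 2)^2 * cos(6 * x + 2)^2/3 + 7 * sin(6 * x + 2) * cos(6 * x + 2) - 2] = 24*sin(6*x + 2)^4 - 36*sin(12*x + 4)^2 - 504*sin(12*x + 4) + 24*cos(6*x + 2)^4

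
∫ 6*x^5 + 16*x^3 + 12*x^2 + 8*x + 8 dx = x^6 + 4*x^4 + 4*x^3 + 4*x^2 + 8*x + C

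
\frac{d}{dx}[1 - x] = -1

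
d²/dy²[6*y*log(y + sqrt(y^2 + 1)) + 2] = (12*y^5 + 12*y^4*sqrt(y^2 + 1) + 36*y^3 + 30*y^2*sqrt(y^2 + 1) + 24*y + 12*sqrt(y^2 + 1))/(2*y^6 + 2*y^5*sqrt(y^2 + 1) + 5*y^4 + 4*y^3*sqrt(y^2 + 1) + 4*y^2 + 2*y*sqrt(y^2 + 1) + 1)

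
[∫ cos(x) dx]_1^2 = -sin(1) + sin(2)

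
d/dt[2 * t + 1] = 2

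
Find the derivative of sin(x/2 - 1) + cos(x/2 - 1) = sqrt(2)*cos(x/2 - 1 + pi/4)/2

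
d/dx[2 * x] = 2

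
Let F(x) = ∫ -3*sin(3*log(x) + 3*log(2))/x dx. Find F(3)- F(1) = -cos(3*log(2)) + cos(3*log(6))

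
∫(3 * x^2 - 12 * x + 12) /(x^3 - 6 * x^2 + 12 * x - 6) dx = log((x - 2)^3 + 2) + C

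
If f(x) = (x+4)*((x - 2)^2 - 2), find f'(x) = 3*x^2 - 14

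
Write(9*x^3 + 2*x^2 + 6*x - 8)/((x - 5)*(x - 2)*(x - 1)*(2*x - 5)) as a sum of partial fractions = -427/(5*(2*x - 5)) - 3/(4*(x - 1)) + 28/(x - 2) + 399/(20*(x - 5))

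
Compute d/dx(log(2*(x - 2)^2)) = 2/(x - 2)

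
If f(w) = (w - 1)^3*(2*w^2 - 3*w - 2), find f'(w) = 10*w^4 - 36*w^3 + 39*w^2 - 10*w - 3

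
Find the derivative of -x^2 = -2*x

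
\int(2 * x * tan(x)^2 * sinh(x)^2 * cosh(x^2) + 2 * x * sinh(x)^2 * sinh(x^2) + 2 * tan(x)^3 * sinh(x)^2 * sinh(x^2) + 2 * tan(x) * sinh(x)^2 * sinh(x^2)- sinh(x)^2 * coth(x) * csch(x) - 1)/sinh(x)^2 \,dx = tan(x)^2*sinh(x^2) + cosh(x^2) + coth(x) + csch(x) + C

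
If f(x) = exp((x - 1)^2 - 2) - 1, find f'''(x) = 8*x^3*exp(x^2 - 2*x - 1) - 24*x^2*exp(x^2 - 2*x - 1) + 36*x*exp(x^2 - 2*x - 1) - 20*exp(x^2 - 2*x - 1)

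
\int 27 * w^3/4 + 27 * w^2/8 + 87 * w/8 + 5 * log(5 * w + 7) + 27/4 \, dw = 3*w^2*(3*w + 1)^2/16 + 21*w^2/4 + 7*w/4 + (5*w + 7)*log(5*w + 7) + C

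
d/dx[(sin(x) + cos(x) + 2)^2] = 2*cos(2*x) + 4*sqrt(2)*cos(x + pi/4)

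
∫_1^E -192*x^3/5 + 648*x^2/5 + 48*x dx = -288/5 - 2*E*(6 + 12*E)*(-2*E + 2*exp(2)/5)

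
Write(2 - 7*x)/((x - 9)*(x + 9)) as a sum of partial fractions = -65/(18*(x + 9)) - 61/(18*(x - 9))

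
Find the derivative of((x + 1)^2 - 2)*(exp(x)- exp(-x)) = (x^2*exp(2*x) + x^2 + 4*x*exp(2*x) + exp(2*x) - 3)*exp(-x)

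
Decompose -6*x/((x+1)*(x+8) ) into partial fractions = -48/(7*(x + 8)) + 6/(7*(x + 1))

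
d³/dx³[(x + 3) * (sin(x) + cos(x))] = x*sin(x) - x*cos(x) - 6*cos(x)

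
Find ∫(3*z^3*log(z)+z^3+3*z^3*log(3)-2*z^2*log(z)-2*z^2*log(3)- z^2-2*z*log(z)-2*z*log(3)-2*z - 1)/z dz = -(-z^3 + z^2 + 2*z + 1)*log(3*z) + C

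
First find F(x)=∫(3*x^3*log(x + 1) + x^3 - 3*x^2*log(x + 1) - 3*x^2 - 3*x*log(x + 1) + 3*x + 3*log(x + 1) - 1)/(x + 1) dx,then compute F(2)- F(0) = log(3)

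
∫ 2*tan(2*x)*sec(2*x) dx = sec(2*x) + C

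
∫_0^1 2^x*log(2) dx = 1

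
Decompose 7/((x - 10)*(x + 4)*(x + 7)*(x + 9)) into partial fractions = -7/(190*(x + 9)) + 7/(102*(x + 7)) - 1/(30*(x + 4)) + 1/(646*(x - 10))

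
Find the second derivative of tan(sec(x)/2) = (-sin(1/(2*cos(x)))/(2*cos(x)*cos(1/(2*cos(x)))) + sin(1/(2*cos(x)))/(2*cos(x)^3*cos(1/(2*cos(x)))) - 1/2 + cos(x)^(-2))/(cos(x)*cos(1/(2*cos(x)))^2)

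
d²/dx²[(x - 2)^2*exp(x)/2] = x^2*exp(x)/2 - exp(x)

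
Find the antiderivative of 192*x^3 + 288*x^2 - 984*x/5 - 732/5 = 48*x^4 + 96*x^3 - 492*x^2/5 - 732*x/5 + C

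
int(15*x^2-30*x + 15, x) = 5*x^3 - 15*x^2 + 15*x + C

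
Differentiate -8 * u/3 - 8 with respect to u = -8/3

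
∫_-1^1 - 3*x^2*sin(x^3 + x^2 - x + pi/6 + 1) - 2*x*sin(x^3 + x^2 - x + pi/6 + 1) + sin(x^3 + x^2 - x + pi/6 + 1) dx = 0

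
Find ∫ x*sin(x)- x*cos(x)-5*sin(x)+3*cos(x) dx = -sqrt(2)*(x - 4)*sin(x + pi/4) + C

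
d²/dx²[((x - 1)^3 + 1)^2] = 30*x^4 - 120*x^3 + 180*x^2 - 108*x + 18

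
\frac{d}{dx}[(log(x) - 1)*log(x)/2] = (2*log(x) - 1)/(2*x)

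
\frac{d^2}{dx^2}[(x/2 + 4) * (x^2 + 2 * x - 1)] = 3*x + 10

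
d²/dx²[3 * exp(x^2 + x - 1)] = 12*x^2*exp(x^2 + x - 1) + 12*x*exp(x^2 + x - 1) + 9*exp(x^2 + x - 1)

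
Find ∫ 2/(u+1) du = 2*log(2*u + 2) + C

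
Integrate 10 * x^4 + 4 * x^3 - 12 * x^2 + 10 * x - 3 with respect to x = 2*x^5 + x^4 - 4*x^3 + 5*x^2 - 3*x + C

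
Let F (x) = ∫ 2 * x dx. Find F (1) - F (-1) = 0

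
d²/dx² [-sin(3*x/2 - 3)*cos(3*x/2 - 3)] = 9*sin(3*x - 6)/2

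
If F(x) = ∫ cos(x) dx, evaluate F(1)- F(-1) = 2*sin(1)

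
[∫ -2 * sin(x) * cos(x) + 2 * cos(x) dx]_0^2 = (2 - sin(2))*sin(2)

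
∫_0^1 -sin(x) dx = -1 + cos(1)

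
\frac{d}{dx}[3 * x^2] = 6*x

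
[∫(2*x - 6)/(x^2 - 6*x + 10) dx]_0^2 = -log(10) + log(2)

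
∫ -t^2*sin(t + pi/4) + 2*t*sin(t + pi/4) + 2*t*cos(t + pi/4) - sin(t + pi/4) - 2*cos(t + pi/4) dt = (t - 1)^2*cos(t + pi/4) + C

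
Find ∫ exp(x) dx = exp(x) + C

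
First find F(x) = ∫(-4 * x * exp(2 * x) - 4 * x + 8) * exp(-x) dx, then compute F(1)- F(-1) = -8*exp(-1) + 8*E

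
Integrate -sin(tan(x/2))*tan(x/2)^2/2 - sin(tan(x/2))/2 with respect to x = cos(tan(x/2)) + C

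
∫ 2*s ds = s^2 + C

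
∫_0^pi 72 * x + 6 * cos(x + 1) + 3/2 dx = -12*sin(1) + 3*pi/2 + 36*pi^2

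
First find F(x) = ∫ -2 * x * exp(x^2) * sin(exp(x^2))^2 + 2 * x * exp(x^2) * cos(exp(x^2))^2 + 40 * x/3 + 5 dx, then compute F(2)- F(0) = -sin(2)/2 + sin(2*exp(4))/2 + 110/3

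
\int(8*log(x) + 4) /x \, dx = (2*log(x) + 1)^2 + C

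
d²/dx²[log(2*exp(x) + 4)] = 2*exp(x)/(exp(2*x) + 4*exp(x) + 4)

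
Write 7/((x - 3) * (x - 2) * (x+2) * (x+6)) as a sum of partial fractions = -7/(288*(x + 6)) + 7/(80*(x + 2)) - 7/(32*(x - 2)) + 7/(45*(x - 3))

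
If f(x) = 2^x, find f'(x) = 2^x*log(2)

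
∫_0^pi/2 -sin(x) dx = -1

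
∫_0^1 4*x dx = 2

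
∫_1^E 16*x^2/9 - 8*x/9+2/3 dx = -4*exp(2)/9 - 22/27 + 2*E/3 + 16*exp(3)/27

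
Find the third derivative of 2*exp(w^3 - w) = 54*w^6*exp(w^3 - w) - 54*w^4*exp(w^3 - w) + 108*w^3*exp(w^3 - w) + 18*w^2*exp(w^3 - w) - 36*w*exp(w^3 - w) + 10*exp(w^3 - w)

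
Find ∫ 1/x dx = log(x) + C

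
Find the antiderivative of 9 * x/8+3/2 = 9*x^2/16 + 3*x/2 + C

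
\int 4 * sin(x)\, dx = -4*cos(x) + C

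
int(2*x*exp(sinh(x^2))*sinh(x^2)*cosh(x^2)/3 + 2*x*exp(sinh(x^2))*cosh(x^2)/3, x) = exp(sinh(x^2))*sinh(x^2)/3 + C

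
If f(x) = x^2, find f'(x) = 2*x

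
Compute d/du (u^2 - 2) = 2*u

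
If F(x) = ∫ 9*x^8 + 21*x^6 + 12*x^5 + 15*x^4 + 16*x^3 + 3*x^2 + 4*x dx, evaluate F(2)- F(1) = 1184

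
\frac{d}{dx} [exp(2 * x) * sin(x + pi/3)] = (2*sin(x + pi/3) + cos(x + pi/3))*exp(2*x)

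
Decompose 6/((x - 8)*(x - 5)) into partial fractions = -2/(x - 5) + 2/(x - 8)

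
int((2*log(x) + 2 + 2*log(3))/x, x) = (log(3*x) + 1)^2 + C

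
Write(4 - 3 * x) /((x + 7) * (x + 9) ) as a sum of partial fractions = -31/(2*(x + 9)) + 25/(2*(x + 7))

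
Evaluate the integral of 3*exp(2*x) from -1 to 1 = -3*exp(-2)/2 + 3*exp(2)/2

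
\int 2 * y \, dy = y^2 + C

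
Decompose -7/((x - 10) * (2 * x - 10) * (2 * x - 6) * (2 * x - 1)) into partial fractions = 14/(855*(2*x - 1)) - 1/(40*(x - 3)) + 7/(360*(x - 5)) - 1/(380*(x - 10))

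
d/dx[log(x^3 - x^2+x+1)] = (3*x^2 - 2*x + 1)/(x^3 - x^2 + x + 1)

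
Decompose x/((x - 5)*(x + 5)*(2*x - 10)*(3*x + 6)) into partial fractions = 1/(360*(x + 5)) - 1/(441*(x + 2)) - 1/(1960*(x - 5)) + 1/(84*(x - 5)^2)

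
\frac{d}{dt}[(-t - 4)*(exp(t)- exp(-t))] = (-t*exp(2*t) - t - 5*exp(2*t) - 3)*exp(-t)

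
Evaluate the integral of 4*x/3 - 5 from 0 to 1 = -13/3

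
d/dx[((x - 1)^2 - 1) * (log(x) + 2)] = 2*x*log(x) + 5*x - 2*log(x) - 6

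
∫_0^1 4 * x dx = 2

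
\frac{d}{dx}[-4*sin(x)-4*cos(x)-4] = 4*sin(x) - 4*cos(x)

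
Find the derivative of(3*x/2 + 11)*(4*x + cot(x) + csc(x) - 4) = -3*x*cot(x)^2/2 - 3*x*cot(x)*csc(x)/2 + 21*x/2 - 11*cot(x)^2 - 11*cot(x)*csc(x) + 3*cot(x)/2 + 3*csc(x)/2 + 27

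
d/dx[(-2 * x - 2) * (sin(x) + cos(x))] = 2*x*sin(x) - 2*x*cos(x) - 4*cos(x)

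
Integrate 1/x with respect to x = log(3*x) + C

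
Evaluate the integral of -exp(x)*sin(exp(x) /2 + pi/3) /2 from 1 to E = cos(pi/3 + exp(E)/2) - cos(pi/3 + E/2)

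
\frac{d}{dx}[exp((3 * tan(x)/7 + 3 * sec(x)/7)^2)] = 18*(sin(x) + 1)^2*exp(18*sin(x)/(49*cos(x)^2))*exp(9/(49*cos(x)^2))*exp(9*tan(x)^2/49)/(49*cos(x)^3)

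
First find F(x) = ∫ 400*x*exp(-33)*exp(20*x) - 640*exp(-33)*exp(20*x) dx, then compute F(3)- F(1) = 13*exp(-13) + 27*exp(27)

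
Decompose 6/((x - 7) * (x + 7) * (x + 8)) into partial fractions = 2/(5*(x + 8)) - 3/(7*(x + 7)) + 1/(35*(x - 7))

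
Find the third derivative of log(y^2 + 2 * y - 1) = (4*y^3 + 12*y^2 + 36*y + 28)/(y^6 + 6*y^5 + 9*y^4 - 4*y^3 - 9*y^2 + 6*y - 1)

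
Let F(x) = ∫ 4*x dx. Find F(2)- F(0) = 8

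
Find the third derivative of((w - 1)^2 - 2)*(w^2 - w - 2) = 24*w - 18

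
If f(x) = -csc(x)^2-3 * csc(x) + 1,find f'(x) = (3 + 2/sin(x))*cos(x)/sin(x)^2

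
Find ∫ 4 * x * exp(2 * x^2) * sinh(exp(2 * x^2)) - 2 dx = -2*x + cosh(exp(2*x^2)) + C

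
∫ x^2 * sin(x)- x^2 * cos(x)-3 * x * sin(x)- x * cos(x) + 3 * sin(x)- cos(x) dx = -sqrt(2)*(x^2 - x + 2)*sin(x + pi/4) + C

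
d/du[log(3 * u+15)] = 1/(u + 5)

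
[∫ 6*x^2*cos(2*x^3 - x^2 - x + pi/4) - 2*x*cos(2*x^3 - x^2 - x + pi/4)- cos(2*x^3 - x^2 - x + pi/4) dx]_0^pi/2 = -sin(-pi^3/4 + pi/4 + pi^2/4) - sqrt(2)/2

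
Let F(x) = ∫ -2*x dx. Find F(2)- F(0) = -4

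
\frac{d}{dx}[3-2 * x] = -2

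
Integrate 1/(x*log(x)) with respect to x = log(log(x)) + C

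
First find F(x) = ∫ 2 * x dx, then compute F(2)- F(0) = 4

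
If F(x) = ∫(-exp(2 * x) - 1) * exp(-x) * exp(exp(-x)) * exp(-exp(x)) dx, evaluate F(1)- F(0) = -1 + exp(-E + exp(-1))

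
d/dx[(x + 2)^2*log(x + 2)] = 2*x*log(x + 2) + x + 4*log(x + 2) + 2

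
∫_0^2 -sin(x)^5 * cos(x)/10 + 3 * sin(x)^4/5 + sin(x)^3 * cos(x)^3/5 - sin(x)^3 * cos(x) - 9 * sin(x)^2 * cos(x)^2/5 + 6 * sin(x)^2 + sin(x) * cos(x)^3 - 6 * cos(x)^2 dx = (21 - cos(4))*(-cos(8) + 1 - 48*sin(4))/320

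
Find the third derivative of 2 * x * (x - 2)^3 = 48*x - 72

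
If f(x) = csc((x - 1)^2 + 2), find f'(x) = 4*(1 - x)*cos(x^2 - 2*x + 3)/(1 - cos(2*(x^2 - 2*x + 3)))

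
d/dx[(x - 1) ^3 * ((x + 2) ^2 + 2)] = 5*x^4 + 4*x^3 - 9*x^2 - 14*x + 14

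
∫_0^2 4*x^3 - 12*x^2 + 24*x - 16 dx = 0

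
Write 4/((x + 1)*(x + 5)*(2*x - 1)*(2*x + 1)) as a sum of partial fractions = -8/(9*(2*x + 1)) + 8/(33*(2*x - 1)) - 1/(99*(x + 5)) + 1/(3*(x + 1))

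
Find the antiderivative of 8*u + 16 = 4*u^2 + 16*u + C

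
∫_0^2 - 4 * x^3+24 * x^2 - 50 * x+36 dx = 20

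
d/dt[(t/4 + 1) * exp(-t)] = (-t - 3)*exp(-t)/4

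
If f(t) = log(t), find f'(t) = 1/t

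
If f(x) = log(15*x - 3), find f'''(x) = 250/(125*x^3 - 75*x^2 + 15*x - 1)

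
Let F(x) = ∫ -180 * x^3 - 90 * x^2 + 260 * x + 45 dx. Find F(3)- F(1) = -3250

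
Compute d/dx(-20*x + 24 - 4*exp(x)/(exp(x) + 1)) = (-20*exp(2*x) - 44*exp(x) - 20)/(exp(2*x) + 2*exp(x) + 1)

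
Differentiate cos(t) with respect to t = -sin(t)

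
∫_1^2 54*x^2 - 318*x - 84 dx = -435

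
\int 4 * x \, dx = 2*x^2 + C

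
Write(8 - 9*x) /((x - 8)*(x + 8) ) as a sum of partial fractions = -5/(x + 8) - 4/(x - 8)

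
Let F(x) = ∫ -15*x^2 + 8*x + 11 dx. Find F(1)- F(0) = 10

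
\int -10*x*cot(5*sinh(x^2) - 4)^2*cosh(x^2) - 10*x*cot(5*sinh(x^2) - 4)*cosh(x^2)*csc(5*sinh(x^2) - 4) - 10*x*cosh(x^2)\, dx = cot(5*sinh(x^2) - 4) + csc(5*sinh(x^2) - 4) + C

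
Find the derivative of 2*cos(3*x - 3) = -6*sin(3*x - 3)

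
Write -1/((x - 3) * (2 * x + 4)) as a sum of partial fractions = 1/(10*(x + 2)) - 1/(10*(x - 3))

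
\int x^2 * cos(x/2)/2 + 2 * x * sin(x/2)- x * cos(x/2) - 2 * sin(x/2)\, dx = x*(x - 2)*sin(x/2) + C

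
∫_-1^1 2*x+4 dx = 8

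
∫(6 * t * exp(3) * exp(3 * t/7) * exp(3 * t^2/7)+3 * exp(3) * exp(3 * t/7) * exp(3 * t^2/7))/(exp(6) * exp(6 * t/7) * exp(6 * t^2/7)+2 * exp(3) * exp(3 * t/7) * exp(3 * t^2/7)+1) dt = (4*exp(3*t^2/7 + 3*t/7 + 3) - 3)/(exp(3*t^2/7 + 3*t/7 + 3) + 1) + C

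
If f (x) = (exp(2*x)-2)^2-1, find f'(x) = 4*exp(4*x) - 8*exp(2*x)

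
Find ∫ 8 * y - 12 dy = 4*y^2 - 12*y + C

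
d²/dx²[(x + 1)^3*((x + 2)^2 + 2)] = 20*x^3 + 84*x^2 + 126*x + 62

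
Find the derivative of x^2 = 2*x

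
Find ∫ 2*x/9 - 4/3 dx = x^2/9 - 4*x/3 + C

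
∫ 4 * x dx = 2*x^2 + C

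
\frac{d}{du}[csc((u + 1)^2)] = -4*(u + 1)*cos(u^2 + 2*u + 1)/(1 - cos(2*u^2 + 4*u + 2))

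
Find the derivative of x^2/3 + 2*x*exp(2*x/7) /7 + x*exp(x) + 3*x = 4*x*exp(2*x/7)/49 + x*exp(x) + 2*x/3 + 2*exp(2*x/7)/7 + exp(x) + 3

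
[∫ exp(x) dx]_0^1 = -1 + E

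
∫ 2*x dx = x^2 + C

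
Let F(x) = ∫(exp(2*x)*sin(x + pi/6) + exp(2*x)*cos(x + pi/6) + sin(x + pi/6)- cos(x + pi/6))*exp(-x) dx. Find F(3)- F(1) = (-exp(-3) + exp(3))*sin(pi/6 + 3) - (E - exp(-1))*sin(pi/6 + 1)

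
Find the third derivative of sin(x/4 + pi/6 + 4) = -cos(x/4 + pi/6 + 4)/64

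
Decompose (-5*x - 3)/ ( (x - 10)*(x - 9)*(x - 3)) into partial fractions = -3/(7*(x - 3)) + 8/(x - 9) - 53/(7*(x - 10))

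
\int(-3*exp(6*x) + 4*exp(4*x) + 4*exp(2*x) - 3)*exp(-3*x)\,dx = -8*sinh(x)^3 + 2*sinh(x) + C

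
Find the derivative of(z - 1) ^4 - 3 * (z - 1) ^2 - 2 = 4*z^3 - 12*z^2 + 6*z + 2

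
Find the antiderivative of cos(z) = sin(z) + C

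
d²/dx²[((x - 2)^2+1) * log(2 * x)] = (2*x^2*log(x) + 2*x^2*log(2) + 3*x^2 - 4*x - 5)/x^2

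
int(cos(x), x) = sin(x) + C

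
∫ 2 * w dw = w^2 + C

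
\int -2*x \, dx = -x^2 + C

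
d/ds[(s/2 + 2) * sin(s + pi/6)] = s*cos(s + pi/6)/2 + sin(s + pi/6)/2 + 2*cos(s + pi/6)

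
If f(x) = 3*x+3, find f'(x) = 3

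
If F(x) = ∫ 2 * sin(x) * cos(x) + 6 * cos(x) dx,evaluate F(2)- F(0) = -9 + (sin(2) + 3)^2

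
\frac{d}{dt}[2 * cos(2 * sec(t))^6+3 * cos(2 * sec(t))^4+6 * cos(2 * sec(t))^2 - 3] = -24*sin(2*sec(t))*cos(2*sec(t))^5*tan(t)*sec(t) - 24*sin(2*sec(t))*cos(2*sec(t))^3*tan(t)*sec(t) - 24*sin(2*sec(t))*cos(2*sec(t))*tan(t)*sec(t)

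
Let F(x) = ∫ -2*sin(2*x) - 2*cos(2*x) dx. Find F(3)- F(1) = -sin(6) - cos(2) + sin(2) + cos(6)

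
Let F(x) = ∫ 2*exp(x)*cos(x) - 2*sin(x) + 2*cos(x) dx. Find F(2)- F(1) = -(2 + E)*(cos(1) + sin(1)) + (2 + exp(2))*(cos(2) + sin(2))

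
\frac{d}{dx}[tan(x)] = cos(x)^(-2)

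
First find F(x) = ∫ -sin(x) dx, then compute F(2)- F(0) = -1 + cos(2)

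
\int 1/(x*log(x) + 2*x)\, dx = log(log(x) + 2) + C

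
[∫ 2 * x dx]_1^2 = 3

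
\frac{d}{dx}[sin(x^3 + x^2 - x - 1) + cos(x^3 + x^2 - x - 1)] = -3*x^2*sin(x^3 + x^2 - x - 1) + 3*x^2*cos(x^3 + x^2 - x - 1) - 2*x*sin(x^3 + x^2 - x - 1) + 2*x*cos(x^3 + x^2 - x - 1) + sin(x^3 + x^2 - x - 1) - cos(x^3 + x^2 - x - 1)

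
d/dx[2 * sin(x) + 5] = 2*cos(x)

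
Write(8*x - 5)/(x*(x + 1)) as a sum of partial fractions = 13/(x + 1) - 5/x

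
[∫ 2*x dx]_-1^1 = 0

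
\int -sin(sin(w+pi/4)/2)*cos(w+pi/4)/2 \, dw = cos(sin(w + pi/4)/2) + C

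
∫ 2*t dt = t^2 + C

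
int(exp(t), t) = exp(t) + C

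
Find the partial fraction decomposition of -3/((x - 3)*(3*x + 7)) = 9/(16*(3*x + 7)) - 3/(16*(x - 3))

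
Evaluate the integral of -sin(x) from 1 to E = cos(E) - cos(1)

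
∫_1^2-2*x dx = -3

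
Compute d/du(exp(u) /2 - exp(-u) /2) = (exp(2*u) + 1)*exp(-u)/2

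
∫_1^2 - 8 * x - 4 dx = -16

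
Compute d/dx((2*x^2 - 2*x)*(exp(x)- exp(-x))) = (2*x^2*exp(2*x) + 2*x^2 + 2*x*exp(2*x) - 6*x - 2*exp(2*x) + 2)*exp(-x)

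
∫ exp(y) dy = exp(y) + C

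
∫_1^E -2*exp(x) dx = -2*exp(E) + 2*E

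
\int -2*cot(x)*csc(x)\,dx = -atan(1/(4*(x + 1))) - atan(4*x + 4) + 2*csc(x) + C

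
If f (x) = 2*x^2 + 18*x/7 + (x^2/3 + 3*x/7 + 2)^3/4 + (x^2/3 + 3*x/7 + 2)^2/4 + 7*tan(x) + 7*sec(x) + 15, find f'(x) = x^5/18 + 5*x^4/28 + 424*x^3/441 + 2139*x^2/1372 + 307*x/42 + 7*tan(x)^2 + 7*tan(x)*sec(x) + 79/7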